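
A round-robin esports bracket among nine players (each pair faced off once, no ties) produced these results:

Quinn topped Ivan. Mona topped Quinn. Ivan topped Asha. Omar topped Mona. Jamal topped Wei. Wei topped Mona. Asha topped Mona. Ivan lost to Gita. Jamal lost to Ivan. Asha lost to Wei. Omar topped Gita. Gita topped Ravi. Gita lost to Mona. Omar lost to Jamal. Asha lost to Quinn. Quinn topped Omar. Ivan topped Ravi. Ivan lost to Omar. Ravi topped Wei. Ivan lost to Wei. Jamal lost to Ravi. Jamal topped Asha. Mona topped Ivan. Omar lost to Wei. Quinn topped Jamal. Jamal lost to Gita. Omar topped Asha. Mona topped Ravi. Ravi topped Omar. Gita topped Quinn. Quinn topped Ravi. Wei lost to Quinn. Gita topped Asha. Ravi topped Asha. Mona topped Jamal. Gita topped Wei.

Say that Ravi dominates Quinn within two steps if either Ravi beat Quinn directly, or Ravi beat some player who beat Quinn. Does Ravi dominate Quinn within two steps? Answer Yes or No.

No

Ravi did not beat Quinn directly.
Ravi beat Jamal, Asha, Omar, Wei, but each of them lost to Quinn. No two-step path.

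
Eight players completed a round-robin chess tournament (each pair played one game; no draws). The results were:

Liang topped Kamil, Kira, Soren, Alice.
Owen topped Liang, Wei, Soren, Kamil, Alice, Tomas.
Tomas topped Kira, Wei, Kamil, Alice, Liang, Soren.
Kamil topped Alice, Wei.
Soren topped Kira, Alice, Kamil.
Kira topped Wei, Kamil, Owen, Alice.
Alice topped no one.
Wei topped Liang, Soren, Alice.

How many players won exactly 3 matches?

2

Win totals: Kira 4, Owen 6, Kamil 2, Liang 4, Alice 0, Tomas 6, Soren 3, Wei 3.
Exactly 3: Soren, Wei — 2 players.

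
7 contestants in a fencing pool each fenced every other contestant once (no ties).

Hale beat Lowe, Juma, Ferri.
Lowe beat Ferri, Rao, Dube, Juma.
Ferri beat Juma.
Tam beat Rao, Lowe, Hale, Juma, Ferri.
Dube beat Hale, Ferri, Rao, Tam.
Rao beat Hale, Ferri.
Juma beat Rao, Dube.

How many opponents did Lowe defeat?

4

Lowe's results: beat Ferri, Juma, Dube, Rao; lost to Tam, Hale.
That is 4 wins.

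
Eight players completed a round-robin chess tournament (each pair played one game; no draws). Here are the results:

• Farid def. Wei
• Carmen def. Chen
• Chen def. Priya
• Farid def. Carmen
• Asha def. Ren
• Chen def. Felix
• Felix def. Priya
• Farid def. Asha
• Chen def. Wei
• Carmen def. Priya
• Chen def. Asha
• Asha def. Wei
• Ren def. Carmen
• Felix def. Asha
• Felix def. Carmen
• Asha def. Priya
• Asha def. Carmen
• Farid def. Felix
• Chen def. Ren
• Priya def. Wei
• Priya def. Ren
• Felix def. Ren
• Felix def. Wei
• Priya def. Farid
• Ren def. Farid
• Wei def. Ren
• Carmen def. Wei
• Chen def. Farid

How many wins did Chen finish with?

Chen's results: beat Felix, Asha, Priya, Wei, Farid, Ren; lost to Carmen.
That is 6 wins.

6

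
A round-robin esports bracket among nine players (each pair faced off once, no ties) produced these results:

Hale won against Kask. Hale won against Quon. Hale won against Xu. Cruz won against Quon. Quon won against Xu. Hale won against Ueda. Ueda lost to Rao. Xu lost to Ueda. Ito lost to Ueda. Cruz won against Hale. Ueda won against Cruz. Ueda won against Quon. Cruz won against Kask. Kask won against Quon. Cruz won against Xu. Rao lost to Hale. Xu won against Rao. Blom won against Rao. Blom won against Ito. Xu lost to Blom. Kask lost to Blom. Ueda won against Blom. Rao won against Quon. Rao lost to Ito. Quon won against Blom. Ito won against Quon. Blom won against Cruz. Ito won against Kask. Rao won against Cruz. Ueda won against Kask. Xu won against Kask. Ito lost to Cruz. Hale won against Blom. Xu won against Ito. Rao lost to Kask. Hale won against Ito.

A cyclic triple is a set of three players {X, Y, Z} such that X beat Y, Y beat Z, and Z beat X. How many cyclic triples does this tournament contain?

Win totals: Kask 2, Xu 3, Hale 7, Ueda 6, Blom 5, Quon 2, Ito 3, Cruz 5, Rao 3.
A player with w wins dominates both others in C(w,2) triples; summing gives 1 + 3 + 21 + 15 + 10 + 1 + 3 + 10 + 3 = 67 transitive triples.
Total triples C(9,3) = 84, so cyclic triples = 84 − 67 = 17.

17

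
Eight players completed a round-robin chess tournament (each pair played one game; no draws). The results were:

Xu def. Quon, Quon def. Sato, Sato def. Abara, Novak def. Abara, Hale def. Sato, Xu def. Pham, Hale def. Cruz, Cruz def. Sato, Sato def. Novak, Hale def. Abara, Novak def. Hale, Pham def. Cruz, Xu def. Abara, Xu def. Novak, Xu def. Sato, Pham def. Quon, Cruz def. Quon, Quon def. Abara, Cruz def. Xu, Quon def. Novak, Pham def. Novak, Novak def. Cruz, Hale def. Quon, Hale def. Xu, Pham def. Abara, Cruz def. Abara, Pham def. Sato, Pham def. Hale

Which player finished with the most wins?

Pham

Win totals: Cruz 4, Abara 0, Quon 3, Novak 3, Pham 6, Xu 5, Sato 2, Hale 5.
Pham leads with 6 wins (next highest: 5).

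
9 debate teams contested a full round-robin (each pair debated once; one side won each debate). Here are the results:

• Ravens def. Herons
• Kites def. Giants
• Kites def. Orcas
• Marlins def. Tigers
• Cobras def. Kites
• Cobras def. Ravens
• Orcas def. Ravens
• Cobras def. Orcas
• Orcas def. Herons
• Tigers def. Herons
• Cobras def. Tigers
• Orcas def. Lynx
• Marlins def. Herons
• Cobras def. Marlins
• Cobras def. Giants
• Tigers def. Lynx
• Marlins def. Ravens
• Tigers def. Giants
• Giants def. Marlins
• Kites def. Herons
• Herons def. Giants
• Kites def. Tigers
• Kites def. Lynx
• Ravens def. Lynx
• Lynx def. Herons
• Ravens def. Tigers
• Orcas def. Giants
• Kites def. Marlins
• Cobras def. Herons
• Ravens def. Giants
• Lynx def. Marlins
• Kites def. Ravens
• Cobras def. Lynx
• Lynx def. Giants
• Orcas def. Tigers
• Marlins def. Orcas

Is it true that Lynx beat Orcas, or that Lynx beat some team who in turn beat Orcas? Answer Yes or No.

Yes

Lynx did not beat Orcas directly.
Lynx beat Marlins, Herons, Giants. Of those, Marlins beat Orcas.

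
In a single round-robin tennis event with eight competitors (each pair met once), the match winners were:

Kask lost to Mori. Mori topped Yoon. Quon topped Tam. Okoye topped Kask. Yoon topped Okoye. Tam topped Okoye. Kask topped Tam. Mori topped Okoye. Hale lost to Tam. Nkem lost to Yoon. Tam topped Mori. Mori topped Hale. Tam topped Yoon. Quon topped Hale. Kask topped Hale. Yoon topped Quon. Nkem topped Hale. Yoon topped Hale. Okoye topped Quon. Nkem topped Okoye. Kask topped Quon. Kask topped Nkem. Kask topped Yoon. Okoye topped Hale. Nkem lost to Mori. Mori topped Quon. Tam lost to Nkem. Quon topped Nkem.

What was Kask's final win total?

5

Kask's results: beat Quon, Hale, Yoon, Nkem, Tam; lost to Okoye, Mori.
That is 5 wins.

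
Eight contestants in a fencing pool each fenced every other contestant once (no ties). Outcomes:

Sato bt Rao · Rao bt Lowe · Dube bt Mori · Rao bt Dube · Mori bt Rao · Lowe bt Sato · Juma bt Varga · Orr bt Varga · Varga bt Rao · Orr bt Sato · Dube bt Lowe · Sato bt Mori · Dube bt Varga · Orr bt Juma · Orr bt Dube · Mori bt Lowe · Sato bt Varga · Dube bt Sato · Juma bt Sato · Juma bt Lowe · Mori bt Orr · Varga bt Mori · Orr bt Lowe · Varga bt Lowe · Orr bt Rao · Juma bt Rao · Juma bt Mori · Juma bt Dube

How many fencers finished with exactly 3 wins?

Win totals: Mori 3, Orr 6, Dube 4, Varga 3, Sato 3, Rao 2, Juma 6, Lowe 1.
Exactly 3: Mori, Varga, Sato — 3 fencers.

3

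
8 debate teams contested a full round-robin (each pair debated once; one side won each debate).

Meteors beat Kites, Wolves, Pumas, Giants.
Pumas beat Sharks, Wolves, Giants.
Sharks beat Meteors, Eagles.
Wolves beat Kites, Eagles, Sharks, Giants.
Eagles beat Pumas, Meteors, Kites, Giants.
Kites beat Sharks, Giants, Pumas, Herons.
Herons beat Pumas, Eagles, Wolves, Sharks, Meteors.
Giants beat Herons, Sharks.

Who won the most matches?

Win totals: Wolves 4, Kites 4, Eagles 4, Meteors 4, Herons 5, Giants 2, Pumas 3, Sharks 2.
Herons leads with 5 wins (next highest: 4).

Herons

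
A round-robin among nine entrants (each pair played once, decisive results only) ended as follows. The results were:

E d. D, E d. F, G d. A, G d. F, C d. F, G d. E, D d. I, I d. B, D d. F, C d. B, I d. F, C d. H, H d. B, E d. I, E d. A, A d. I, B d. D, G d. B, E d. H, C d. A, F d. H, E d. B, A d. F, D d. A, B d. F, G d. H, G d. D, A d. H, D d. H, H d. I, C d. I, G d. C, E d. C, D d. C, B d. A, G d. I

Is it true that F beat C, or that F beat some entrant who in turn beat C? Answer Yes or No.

No

F did not beat C directly.
F beat H, but each of them lost to C. No two-step path.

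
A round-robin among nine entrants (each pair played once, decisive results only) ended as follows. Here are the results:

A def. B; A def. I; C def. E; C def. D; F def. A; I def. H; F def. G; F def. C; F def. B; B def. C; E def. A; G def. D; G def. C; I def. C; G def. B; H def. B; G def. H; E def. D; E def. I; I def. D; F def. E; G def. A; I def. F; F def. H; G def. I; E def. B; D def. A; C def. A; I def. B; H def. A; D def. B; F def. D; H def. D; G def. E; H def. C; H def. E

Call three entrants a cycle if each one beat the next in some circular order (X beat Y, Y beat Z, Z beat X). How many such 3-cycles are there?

Win totals: A 2, B 1, C 3, D 2, E 4, F 7, G 7, H 5, I 5.
An entrant with w wins dominates both others in C(w,2) triples; summing gives 1 + 0 + 3 + 1 + 6 + 21 + 21 + 10 + 10 = 73 transitive triples.
Total triples C(9,3) = 84, so cyclic triples = 84 − 73 = 11.

11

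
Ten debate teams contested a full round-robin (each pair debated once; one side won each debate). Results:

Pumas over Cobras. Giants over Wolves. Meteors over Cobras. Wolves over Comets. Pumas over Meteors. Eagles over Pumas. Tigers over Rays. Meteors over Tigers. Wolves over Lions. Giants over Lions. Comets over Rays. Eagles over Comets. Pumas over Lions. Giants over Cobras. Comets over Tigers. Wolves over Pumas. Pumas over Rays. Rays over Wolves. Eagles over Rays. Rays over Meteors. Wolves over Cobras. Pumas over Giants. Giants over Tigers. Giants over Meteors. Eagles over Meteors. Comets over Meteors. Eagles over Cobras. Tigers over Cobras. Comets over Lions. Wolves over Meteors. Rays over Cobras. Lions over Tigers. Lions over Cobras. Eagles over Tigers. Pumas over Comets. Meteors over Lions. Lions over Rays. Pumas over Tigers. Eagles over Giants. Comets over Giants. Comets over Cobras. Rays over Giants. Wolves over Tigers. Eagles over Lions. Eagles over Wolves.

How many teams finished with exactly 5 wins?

Win totals: Lions 3, Cobras 0, Pumas 7, Eagles 9, Rays 4, Wolves 6, Tigers 2, Comets 6, Meteors 3, Giants 5.
Exactly 5: Giants — 1 team.

1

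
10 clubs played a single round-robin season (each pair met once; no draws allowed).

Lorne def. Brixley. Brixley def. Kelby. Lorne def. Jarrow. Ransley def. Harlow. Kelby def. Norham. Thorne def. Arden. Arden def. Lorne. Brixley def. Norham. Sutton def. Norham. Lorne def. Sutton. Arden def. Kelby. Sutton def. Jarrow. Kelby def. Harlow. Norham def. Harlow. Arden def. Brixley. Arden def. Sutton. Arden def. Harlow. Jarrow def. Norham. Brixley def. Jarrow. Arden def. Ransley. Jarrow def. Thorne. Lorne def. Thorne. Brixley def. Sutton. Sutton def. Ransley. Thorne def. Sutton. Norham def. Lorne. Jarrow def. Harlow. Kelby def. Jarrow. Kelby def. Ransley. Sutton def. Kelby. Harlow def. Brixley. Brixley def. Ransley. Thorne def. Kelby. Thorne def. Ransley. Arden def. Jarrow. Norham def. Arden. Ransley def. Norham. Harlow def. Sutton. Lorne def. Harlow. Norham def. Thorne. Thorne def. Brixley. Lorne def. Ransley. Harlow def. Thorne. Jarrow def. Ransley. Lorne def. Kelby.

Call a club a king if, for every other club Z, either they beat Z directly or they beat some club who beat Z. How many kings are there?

7

Sutton cannot reach Brixley in two steps.
Norham reaches everyone (king).
Ransley cannot reach Jarrow, Kelby in two steps.
Jarrow reaches everyone (king).
Kelby reaches everyone (king).
Harlow cannot reach Lorne in two steps.
Thorne reaches everyone (king).
Brixley reaches everyone (king).
Lorne reaches everyone (king).
Arden reaches everyone (king).
Kings: Norham, Jarrow, Kelby, Thorne, Brixley, Lorne, Arden — 7.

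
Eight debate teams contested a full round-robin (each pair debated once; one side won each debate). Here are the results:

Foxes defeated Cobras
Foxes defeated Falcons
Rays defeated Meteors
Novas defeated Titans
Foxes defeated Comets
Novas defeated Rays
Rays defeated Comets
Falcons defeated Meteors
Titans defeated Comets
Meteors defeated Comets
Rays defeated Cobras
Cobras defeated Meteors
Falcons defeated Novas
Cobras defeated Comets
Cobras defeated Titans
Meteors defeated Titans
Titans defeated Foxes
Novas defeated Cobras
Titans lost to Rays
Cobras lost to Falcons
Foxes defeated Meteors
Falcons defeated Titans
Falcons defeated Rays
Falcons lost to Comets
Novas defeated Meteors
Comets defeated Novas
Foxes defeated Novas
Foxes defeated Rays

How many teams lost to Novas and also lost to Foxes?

Novas beat: Cobras, Meteors, Rays, Titans.
Foxes beat: Cobras, Falcons, Meteors, Rays, Comets, Novas.
Both beat: Cobras, Meteors, Rays — 3.

3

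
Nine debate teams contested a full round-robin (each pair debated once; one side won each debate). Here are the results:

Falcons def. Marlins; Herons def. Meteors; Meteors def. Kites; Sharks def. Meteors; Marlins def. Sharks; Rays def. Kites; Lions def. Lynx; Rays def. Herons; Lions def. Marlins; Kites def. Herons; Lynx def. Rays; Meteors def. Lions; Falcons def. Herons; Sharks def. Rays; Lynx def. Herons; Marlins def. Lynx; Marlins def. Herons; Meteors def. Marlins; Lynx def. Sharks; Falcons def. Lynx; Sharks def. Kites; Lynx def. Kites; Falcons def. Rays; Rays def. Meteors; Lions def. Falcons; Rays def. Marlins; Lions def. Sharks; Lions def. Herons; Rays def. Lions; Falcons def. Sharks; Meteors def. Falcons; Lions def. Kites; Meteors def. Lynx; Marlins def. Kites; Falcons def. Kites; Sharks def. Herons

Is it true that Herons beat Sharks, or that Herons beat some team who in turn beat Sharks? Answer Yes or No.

Herons did not beat Sharks directly.
Herons beat Meteors, but each of them lost to Sharks. No two-step path.

No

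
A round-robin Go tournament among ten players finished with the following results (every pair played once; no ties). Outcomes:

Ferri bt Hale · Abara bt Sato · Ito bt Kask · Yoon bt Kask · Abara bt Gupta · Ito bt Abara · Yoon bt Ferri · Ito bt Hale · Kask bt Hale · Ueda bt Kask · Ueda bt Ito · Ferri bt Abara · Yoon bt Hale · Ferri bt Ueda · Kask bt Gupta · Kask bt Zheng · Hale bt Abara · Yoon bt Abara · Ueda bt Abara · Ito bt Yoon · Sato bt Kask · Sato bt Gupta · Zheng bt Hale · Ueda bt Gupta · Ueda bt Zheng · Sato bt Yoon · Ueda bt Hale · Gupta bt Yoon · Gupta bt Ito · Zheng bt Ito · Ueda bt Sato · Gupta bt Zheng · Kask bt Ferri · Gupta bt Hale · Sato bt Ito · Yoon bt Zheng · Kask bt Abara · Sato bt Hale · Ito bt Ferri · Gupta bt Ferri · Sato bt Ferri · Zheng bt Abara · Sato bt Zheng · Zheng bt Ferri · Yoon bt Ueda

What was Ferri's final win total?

3

Ferri's results: beat Hale, Abara, Ueda; lost to Yoon, Sato, Gupta, Zheng, Kask, Ito.
That is 3 wins.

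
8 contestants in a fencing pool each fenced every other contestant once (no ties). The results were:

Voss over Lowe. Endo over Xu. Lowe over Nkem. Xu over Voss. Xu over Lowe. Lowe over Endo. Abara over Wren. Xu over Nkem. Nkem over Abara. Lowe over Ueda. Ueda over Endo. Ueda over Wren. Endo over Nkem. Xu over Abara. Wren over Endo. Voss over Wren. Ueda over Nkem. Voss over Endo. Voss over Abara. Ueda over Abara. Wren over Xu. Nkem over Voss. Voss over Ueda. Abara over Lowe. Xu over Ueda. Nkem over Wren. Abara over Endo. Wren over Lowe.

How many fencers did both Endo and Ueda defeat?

Endo beat: Xu, Nkem.
Ueda beat: Abara, Wren, Endo, Nkem.
Both beat: Nkem — 1.

1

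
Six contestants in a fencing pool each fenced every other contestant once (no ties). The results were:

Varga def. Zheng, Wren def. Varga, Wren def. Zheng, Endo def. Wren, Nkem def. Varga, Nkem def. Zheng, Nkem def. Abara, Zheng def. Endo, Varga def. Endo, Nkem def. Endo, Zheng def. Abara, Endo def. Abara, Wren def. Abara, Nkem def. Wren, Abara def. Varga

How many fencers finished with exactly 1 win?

1

Win totals: Varga 2, Abara 1, Endo 2, Nkem 5, Zheng 2, Wren 3.
Exactly 1: Abara — 1 fencer.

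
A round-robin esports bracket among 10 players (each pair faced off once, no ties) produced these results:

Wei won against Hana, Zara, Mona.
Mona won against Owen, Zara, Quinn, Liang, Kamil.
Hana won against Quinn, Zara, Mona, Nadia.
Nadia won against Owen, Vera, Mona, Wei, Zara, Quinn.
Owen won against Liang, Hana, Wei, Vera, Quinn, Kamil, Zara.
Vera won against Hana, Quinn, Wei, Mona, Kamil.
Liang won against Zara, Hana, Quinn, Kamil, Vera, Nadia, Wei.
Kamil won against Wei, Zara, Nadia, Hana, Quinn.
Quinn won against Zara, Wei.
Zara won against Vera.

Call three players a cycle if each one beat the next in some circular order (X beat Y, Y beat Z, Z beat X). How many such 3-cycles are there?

23

Win totals: Kamil 5, Hana 4, Liang 7, Owen 7, Nadia 6, Zara 1, Quinn 2, Vera 5, Wei 3, Mona 5.
A player with w wins dominates both others in C(w,2) triples; summing gives 10 + 6 + 21 + 21 + 15 + 0 + 1 + 10 + 3 + 10 = 97 transitive triples.
Total triples C(10,3) = 120, so cyclic triples = 120 − 97 = 23.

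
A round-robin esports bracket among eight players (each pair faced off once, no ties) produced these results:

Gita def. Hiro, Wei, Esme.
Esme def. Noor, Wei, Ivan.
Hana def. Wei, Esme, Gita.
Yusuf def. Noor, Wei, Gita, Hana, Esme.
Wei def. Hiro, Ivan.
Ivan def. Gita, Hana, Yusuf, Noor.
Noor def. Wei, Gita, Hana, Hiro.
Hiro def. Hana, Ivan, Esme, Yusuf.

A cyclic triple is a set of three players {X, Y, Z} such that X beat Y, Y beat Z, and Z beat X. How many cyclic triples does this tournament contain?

Win totals: Hana 3, Yusuf 5, Ivan 4, Gita 3, Noor 4, Wei 2, Hiro 4, Esme 3.
A player with w wins dominates both others in C(w,2) triples; summing gives 3 + 10 + 6 + 3 + 6 + 1 + 6 + 3 = 38 transitive triples.
Total triples C(8,3) = 56, so cyclic triples = 56 − 38 = 18.

18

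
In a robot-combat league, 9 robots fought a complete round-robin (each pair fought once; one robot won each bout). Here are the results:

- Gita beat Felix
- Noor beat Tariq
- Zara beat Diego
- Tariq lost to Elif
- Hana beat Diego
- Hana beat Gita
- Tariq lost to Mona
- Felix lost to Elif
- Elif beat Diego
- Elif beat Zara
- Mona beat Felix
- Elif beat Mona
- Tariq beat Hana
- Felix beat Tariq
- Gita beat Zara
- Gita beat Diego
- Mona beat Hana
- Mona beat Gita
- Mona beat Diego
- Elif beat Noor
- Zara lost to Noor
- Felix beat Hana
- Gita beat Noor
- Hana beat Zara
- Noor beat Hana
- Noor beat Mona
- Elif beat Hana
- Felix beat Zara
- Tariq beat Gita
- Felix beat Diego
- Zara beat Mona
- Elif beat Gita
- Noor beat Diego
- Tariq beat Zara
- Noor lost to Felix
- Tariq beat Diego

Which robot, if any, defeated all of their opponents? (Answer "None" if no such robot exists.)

Elif has 8 wins out of 8 opponents — a perfect record.

Elif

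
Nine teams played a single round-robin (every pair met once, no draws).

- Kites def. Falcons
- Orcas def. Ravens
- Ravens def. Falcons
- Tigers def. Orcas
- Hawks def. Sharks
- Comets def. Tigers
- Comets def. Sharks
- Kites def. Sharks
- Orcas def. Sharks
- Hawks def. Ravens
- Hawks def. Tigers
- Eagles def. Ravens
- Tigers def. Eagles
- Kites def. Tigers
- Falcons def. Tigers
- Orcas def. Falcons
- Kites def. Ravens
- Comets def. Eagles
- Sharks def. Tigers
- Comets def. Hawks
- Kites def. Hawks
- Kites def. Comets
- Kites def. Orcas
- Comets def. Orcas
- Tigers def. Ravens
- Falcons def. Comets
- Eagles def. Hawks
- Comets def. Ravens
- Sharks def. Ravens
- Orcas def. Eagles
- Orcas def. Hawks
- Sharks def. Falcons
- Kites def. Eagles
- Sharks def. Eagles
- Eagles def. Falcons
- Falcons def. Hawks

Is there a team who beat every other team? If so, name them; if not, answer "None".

Kites

Kites has 8 wins out of 8 opponents — a perfect record.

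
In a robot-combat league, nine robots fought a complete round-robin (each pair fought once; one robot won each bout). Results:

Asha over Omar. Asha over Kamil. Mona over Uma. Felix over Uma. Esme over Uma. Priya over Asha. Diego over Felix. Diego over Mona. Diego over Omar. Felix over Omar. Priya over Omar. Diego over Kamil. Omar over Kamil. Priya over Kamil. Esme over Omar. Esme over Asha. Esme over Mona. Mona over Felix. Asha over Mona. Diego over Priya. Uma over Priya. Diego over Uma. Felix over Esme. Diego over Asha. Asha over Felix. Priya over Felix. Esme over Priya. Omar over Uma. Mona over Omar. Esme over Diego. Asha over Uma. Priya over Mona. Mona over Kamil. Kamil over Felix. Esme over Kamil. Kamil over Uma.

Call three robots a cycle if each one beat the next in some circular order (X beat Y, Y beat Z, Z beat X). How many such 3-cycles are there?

11

Win totals: Kamil 2, Esme 7, Mona 4, Uma 1, Felix 3, Diego 7, Omar 2, Priya 5, Asha 5.
A robot with w wins dominates both others in C(w,2) triples; summing gives 1 + 21 + 6 + 0 + 3 + 21 + 1 + 10 + 10 = 73 transitive triples.
Total triples C(9,3) = 84, so cyclic triples = 84 − 73 = 11.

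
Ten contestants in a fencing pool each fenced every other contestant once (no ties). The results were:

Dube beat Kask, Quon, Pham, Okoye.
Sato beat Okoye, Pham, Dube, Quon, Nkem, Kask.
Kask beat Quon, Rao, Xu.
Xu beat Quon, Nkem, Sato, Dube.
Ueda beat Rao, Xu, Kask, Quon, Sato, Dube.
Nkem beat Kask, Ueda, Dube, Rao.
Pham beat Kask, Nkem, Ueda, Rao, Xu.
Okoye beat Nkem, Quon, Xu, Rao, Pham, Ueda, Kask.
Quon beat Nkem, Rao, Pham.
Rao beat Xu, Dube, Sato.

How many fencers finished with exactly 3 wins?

3

Win totals: Rao 3, Sato 6, Quon 3, Dube 4, Kask 3, Nkem 4, Okoye 7, Xu 4, Ueda 6, Pham 5.
Exactly 3: Rao, Quon, Kask — 3 fencers.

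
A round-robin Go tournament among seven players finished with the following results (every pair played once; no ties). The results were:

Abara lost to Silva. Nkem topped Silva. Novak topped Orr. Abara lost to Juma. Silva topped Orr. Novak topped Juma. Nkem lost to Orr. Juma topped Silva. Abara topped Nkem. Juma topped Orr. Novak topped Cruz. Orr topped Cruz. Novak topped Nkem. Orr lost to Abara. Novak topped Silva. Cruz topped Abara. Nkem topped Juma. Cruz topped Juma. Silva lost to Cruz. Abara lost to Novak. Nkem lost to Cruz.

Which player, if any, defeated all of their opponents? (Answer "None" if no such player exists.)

Novak

Novak has 6 wins out of 6 opponents — a perfect record.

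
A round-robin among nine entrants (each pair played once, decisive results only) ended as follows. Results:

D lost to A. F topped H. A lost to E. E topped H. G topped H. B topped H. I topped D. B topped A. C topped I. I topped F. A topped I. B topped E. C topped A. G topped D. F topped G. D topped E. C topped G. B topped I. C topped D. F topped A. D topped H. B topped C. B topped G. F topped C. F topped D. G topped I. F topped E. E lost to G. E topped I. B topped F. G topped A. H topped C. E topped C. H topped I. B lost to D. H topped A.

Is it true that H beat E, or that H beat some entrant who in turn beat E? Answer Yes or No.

No

H did not beat E directly.
H beat A, C, I, but each of them lost to E. No two-step path.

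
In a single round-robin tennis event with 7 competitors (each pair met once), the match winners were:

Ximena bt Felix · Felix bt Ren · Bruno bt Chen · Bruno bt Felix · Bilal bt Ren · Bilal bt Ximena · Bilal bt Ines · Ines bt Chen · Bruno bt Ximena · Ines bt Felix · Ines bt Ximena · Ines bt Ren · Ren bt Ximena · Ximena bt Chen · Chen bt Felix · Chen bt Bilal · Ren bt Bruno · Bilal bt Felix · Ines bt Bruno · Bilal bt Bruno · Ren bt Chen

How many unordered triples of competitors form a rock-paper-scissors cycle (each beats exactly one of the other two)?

7

Win totals: Chen 2, Ines 5, Felix 1, Bruno 3, Bilal 5, Ximena 2, Ren 3.
A competitor with w wins dominates both others in C(w,2) triples; summing gives 1 + 10 + 0 + 3 + 10 + 1 + 3 = 28 transitive triples.
Total triples C(7,3) = 35, so cyclic triples = 35 − 28 = 7.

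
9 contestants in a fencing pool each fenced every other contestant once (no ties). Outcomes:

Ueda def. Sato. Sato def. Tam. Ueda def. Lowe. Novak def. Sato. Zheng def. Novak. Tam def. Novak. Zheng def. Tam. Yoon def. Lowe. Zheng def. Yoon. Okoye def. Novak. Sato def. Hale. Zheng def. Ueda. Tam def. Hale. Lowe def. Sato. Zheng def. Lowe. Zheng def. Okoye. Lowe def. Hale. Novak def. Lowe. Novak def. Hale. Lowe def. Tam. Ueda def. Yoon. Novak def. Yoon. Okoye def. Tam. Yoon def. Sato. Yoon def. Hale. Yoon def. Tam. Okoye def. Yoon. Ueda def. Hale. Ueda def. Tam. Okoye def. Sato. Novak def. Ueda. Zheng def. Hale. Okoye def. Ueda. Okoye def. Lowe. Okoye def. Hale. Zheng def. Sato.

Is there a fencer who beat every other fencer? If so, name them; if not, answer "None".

Zheng has 8 wins out of 8 opponents — a perfect record.

Zheng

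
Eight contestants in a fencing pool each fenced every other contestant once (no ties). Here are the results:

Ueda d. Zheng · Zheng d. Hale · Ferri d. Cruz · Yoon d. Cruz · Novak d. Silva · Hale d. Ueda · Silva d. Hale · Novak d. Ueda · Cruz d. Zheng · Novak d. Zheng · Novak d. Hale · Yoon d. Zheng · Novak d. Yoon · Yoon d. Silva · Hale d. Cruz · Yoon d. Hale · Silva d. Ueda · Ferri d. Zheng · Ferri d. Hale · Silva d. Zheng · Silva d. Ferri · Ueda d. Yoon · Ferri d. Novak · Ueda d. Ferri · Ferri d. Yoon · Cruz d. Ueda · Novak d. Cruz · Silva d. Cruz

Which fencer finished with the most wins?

Win totals: Yoon 4, Novak 6, Ueda 3, Cruz 2, Ferri 5, Silva 5, Hale 2, Zheng 1.
Novak leads with 6 wins (next highest: 5).

Novak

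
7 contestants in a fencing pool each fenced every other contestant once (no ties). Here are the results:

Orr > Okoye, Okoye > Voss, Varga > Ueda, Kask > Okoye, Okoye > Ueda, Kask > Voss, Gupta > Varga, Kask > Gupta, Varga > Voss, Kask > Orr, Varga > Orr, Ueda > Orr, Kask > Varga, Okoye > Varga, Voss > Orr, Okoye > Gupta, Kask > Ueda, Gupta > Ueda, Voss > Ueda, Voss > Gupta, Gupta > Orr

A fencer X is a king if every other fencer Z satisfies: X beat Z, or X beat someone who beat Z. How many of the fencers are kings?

1

Kask reaches everyone (king).
Voss cannot reach Kask in two steps.
Orr cannot reach Kask in two steps.
Varga cannot reach Kask in two steps.
Gupta cannot reach Kask in two steps.
Ueda cannot reach Kask, Voss, Varga, Gupta in two steps.
Okoye cannot reach Kask in two steps.
Kings: Kask — 1.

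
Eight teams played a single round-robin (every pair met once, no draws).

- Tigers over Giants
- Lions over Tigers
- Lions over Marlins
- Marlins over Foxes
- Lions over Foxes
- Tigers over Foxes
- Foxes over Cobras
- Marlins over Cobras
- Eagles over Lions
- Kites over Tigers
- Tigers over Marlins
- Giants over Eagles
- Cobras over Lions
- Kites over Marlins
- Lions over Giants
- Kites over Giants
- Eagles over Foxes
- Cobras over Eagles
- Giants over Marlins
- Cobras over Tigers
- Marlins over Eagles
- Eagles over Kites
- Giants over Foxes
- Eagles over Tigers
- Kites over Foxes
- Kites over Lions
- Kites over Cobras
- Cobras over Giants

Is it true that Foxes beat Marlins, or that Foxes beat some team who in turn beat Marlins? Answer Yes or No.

No

Foxes did not beat Marlins directly.
Foxes beat Cobras, but each of them lost to Marlins. No two-step path.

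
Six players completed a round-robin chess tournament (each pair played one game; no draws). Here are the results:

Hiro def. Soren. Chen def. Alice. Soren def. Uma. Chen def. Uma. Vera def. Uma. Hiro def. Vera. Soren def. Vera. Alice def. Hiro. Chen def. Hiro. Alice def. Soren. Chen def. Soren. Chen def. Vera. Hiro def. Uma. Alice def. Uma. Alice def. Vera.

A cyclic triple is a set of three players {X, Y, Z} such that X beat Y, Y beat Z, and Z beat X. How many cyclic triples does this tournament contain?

Of the C(6,3) = 20 triples, the cyclic ones are: none.
That is 0.

0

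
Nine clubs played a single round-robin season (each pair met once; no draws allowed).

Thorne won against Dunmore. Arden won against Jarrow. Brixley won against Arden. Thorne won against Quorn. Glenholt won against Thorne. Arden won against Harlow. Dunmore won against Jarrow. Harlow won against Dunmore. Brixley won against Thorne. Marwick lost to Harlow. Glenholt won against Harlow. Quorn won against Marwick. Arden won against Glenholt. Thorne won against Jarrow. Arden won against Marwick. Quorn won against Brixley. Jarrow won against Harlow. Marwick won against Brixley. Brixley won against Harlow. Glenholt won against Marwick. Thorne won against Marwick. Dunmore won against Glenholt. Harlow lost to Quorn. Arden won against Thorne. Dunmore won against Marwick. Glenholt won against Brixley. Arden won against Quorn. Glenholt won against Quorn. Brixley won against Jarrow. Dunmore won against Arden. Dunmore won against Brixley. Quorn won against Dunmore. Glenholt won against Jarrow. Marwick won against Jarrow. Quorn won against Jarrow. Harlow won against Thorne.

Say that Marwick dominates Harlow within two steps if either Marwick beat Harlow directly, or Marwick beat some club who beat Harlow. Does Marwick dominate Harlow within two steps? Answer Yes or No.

Yes

Marwick did not beat Harlow directly.
Marwick beat Jarrow, Brixley. Of those, Jarrow beat Harlow.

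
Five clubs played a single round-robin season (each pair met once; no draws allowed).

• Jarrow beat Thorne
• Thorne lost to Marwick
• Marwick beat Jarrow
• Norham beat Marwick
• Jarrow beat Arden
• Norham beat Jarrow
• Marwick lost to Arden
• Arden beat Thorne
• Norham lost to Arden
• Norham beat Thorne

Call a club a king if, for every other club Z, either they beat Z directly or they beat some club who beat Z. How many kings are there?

Norham reaches everyone (king).
Thorne cannot reach Norham, Jarrow, Marwick, Arden in two steps.
Jarrow reaches everyone (king).
Marwick cannot reach Norham in two steps.
Arden reaches everyone (king).
Kings: Norham, Jarrow, Arden — 3.

3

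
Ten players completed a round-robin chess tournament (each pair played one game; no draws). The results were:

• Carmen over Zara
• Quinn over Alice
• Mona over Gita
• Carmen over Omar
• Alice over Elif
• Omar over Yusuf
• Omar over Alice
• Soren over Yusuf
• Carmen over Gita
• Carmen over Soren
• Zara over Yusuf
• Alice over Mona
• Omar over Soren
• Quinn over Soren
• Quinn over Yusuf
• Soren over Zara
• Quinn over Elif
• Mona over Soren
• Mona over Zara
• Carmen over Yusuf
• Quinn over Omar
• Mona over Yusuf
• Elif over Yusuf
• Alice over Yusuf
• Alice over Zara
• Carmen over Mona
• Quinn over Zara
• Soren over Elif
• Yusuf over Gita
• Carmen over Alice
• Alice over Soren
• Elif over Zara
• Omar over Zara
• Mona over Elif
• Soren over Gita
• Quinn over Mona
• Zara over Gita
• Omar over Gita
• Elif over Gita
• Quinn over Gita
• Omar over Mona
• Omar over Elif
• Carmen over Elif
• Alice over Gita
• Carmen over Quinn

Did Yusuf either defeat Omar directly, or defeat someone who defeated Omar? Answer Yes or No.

No

Yusuf did not beat Omar directly.
Yusuf beat Gita, but each of them lost to Omar. No two-step path.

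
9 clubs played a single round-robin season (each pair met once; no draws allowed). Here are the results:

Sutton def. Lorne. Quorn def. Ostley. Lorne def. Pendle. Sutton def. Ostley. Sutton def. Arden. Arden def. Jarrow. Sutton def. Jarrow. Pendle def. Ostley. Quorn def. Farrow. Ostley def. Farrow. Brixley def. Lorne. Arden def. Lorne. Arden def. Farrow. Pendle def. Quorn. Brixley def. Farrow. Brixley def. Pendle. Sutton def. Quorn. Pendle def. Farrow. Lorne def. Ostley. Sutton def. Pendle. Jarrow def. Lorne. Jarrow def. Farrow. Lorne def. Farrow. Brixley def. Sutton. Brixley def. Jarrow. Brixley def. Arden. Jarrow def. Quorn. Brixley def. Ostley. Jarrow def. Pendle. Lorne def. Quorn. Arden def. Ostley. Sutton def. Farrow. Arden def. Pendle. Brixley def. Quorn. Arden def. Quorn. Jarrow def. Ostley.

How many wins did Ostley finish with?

1

Ostley's results: beat Farrow; lost to Jarrow, Brixley, Sutton, Quorn, Pendle, Arden, Lorne.
That is 1 win.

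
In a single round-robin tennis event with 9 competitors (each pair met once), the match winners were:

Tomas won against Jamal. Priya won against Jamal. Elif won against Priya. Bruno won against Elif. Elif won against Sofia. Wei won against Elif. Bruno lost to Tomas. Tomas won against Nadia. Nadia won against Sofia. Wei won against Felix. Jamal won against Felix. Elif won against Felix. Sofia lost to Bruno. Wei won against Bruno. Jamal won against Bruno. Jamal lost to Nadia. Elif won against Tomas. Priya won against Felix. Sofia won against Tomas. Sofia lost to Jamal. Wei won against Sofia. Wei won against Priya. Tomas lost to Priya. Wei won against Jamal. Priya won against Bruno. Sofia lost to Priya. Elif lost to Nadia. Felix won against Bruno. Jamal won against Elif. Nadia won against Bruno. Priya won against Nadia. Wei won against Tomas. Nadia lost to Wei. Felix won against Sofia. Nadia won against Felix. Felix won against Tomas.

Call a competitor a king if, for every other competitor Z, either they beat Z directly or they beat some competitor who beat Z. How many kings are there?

1

Tomas cannot reach Wei, Priya in two steps.
Bruno cannot reach Jamal, Wei, Nadia in two steps.
Elif cannot reach Wei in two steps.
Jamal cannot reach Wei, Nadia in two steps.
Wei reaches everyone (king).
Priya cannot reach Wei in two steps.
Nadia cannot reach Wei in two steps.
Felix cannot reach Wei, Priya in two steps.
Sofia cannot reach Elif, Wei, Priya, Felix in two steps.
Kings: Wei — 1.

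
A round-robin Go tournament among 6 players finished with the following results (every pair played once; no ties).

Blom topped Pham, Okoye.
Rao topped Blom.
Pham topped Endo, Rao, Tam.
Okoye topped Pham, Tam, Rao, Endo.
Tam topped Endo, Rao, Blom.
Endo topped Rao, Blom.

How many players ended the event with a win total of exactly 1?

Win totals: Blom 2, Rao 1, Tam 3, Endo 2, Pham 3, Okoye 4.
Exactly 1: Rao — 1 player.

1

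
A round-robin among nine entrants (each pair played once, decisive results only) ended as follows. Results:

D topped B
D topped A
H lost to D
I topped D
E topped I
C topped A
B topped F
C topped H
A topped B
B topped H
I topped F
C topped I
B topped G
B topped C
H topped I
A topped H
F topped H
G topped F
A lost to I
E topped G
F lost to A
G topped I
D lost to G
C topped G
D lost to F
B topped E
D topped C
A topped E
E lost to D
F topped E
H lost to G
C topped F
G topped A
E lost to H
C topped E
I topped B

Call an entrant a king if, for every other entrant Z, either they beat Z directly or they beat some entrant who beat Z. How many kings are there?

A reaches everyone (king).
B reaches everyone (king).
C reaches everyone (king).
D reaches everyone (king).
E cannot reach C in two steps.
F reaches everyone (king).
G reaches everyone (king).
H cannot reach C in two steps.
I reaches everyone (king).
Kings: A, B, C, D, F, G, I — 7.

7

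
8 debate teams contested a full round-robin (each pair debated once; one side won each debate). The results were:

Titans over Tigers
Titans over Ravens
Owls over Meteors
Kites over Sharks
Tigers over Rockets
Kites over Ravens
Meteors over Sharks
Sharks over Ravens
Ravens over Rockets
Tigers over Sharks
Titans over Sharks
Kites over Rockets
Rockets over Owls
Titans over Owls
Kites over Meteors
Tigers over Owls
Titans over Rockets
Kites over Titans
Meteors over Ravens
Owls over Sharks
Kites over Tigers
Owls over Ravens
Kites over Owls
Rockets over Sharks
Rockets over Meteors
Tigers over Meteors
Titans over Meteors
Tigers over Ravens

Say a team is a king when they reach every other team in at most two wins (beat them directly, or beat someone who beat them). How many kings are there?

Sharks cannot reach Meteors, Tigers, Owls, Kites, Titans in two steps.
Meteors cannot reach Tigers, Owls, Kites, Titans in two steps.
Tigers cannot reach Kites, Titans in two steps.
Owls cannot reach Tigers, Kites, Titans in two steps.
Rockets cannot reach Tigers, Kites, Titans in two steps.
Kites reaches everyone (king).
Ravens cannot reach Tigers, Kites, Titans in two steps.
Titans cannot reach Kites in two steps.
Kings: Kites — 1.

1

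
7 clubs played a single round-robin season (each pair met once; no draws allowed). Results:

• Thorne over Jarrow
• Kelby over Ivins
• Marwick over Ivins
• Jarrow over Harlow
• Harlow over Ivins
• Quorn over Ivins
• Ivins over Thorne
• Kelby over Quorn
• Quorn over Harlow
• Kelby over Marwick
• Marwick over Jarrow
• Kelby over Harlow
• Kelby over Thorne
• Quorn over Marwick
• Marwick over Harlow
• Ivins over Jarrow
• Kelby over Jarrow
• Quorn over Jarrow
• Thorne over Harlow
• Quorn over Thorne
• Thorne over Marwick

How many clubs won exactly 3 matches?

Win totals: Thorne 3, Kelby 6, Quorn 5, Marwick 3, Harlow 1, Jarrow 1, Ivins 2.
Exactly 3: Thorne, Marwick — 2 clubs.

2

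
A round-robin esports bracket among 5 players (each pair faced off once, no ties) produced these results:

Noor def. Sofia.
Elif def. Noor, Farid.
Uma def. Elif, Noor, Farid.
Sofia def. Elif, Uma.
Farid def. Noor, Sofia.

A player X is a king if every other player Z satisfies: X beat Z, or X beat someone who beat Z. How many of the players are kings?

3

Sofia reaches everyone (king).
Noor cannot reach Farid in two steps.
Uma reaches everyone (king).
Elif cannot reach Uma in two steps.
Farid reaches everyone (king).
Kings: Sofia, Uma, Farid — 3.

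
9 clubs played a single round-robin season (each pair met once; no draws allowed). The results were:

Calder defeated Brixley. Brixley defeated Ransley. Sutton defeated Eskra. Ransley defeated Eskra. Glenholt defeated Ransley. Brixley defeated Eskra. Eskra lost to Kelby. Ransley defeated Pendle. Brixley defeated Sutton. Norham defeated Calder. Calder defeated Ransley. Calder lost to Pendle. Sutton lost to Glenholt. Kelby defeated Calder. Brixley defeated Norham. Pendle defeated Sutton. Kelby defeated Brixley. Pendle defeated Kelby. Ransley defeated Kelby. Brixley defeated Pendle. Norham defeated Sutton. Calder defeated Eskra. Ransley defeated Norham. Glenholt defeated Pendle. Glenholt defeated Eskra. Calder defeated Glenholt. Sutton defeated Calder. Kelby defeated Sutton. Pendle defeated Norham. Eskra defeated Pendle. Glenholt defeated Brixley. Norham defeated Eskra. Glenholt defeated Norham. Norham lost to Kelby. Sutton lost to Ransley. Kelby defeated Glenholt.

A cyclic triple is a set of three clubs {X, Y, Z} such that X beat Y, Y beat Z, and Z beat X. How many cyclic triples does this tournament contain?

Win totals: Norham 3, Kelby 6, Pendle 4, Ransley 5, Brixley 5, Sutton 2, Glenholt 6, Eskra 1, Calder 4.
A club with w wins dominates both others in C(w,2) triples; summing gives 3 + 15 + 6 + 10 + 10 + 1 + 15 + 0 + 6 = 66 transitive triples.
Total triples C(9,3) = 84, so cyclic triples = 84 − 66 = 18.

18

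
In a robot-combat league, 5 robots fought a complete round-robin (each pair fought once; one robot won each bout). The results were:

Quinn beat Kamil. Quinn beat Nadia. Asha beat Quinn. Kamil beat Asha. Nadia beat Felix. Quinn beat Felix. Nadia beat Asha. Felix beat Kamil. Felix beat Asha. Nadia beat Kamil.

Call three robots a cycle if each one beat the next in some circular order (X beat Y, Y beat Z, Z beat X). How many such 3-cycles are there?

3

Of the C(5,3) = 10 triples, the cyclic ones are: {Kamil, Asha, Quinn}; {Asha, Felix, Quinn}; {Asha, Nadia, Quinn}.
That is 3.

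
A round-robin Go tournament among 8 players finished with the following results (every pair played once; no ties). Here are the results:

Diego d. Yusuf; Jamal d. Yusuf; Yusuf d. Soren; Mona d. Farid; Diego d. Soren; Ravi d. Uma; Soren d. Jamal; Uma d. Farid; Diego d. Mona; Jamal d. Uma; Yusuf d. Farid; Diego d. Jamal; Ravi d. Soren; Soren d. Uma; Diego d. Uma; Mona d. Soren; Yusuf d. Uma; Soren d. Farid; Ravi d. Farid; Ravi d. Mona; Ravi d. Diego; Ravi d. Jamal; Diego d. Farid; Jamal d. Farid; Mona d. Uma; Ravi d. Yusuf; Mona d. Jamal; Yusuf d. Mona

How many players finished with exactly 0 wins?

Win totals: Mona 4, Jamal 3, Ravi 7, Soren 3, Farid 0, Diego 6, Yusuf 4, Uma 1.
Exactly 0: Farid — 1 player.

1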